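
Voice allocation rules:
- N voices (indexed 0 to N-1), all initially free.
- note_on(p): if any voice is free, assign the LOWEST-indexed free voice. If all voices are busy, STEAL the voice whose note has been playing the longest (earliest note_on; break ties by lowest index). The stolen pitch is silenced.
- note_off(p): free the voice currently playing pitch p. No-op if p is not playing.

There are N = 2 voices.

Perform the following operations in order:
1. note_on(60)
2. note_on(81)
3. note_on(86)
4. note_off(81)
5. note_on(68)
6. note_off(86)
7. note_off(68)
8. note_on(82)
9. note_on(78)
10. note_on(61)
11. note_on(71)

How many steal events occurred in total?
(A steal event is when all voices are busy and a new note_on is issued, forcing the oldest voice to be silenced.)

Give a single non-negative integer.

Answer: 3

Derivation:
Op 1: note_on(60): voice 0 is free -> assigned | voices=[60 -]
Op 2: note_on(81): voice 1 is free -> assigned | voices=[60 81]
Op 3: note_on(86): all voices busy, STEAL voice 0 (pitch 60, oldest) -> assign | voices=[86 81]
Op 4: note_off(81): free voice 1 | voices=[86 -]
Op 5: note_on(68): voice 1 is free -> assigned | voices=[86 68]
Op 6: note_off(86): free voice 0 | voices=[- 68]
Op 7: note_off(68): free voice 1 | voices=[- -]
Op 8: note_on(82): voice 0 is free -> assigned | voices=[82 -]
Op 9: note_on(78): voice 1 is free -> assigned | voices=[82 78]
Op 10: note_on(61): all voices busy, STEAL voice 0 (pitch 82, oldest) -> assign | voices=[61 78]
Op 11: note_on(71): all voices busy, STEAL voice 1 (pitch 78, oldest) -> assign | voices=[61 71]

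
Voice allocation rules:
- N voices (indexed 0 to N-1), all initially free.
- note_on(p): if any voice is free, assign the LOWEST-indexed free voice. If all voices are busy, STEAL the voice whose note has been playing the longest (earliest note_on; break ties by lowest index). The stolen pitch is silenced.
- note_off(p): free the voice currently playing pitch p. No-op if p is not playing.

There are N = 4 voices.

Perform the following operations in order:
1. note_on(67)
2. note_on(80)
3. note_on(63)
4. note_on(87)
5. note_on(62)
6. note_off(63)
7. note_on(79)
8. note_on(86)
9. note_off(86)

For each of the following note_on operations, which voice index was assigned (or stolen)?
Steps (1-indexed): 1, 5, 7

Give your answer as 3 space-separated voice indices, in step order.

Op 1: note_on(67): voice 0 is free -> assigned | voices=[67 - - -]
Op 2: note_on(80): voice 1 is free -> assigned | voices=[67 80 - -]
Op 3: note_on(63): voice 2 is free -> assigned | voices=[67 80 63 -]
Op 4: note_on(87): voice 3 is free -> assigned | voices=[67 80 63 87]
Op 5: note_on(62): all voices busy, STEAL voice 0 (pitch 67, oldest) -> assign | voices=[62 80 63 87]
Op 6: note_off(63): free voice 2 | voices=[62 80 - 87]
Op 7: note_on(79): voice 2 is free -> assigned | voices=[62 80 79 87]
Op 8: note_on(86): all voices busy, STEAL voice 1 (pitch 80, oldest) -> assign | voices=[62 86 79 87]
Op 9: note_off(86): free voice 1 | voices=[62 - 79 87]

Answer: 0 0 2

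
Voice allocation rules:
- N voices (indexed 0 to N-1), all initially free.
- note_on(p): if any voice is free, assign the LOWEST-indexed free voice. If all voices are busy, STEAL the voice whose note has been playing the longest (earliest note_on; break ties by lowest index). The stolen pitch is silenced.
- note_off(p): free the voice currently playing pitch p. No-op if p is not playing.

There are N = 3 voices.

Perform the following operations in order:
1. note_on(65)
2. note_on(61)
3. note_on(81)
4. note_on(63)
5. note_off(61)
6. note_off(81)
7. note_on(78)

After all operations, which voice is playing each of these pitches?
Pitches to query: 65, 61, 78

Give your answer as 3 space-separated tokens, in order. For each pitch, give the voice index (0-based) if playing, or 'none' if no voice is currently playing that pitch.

Op 1: note_on(65): voice 0 is free -> assigned | voices=[65 - -]
Op 2: note_on(61): voice 1 is free -> assigned | voices=[65 61 -]
Op 3: note_on(81): voice 2 is free -> assigned | voices=[65 61 81]
Op 4: note_on(63): all voices busy, STEAL voice 0 (pitch 65, oldest) -> assign | voices=[63 61 81]
Op 5: note_off(61): free voice 1 | voices=[63 - 81]
Op 6: note_off(81): free voice 2 | voices=[63 - -]
Op 7: note_on(78): voice 1 is free -> assigned | voices=[63 78 -]

Answer: none none 1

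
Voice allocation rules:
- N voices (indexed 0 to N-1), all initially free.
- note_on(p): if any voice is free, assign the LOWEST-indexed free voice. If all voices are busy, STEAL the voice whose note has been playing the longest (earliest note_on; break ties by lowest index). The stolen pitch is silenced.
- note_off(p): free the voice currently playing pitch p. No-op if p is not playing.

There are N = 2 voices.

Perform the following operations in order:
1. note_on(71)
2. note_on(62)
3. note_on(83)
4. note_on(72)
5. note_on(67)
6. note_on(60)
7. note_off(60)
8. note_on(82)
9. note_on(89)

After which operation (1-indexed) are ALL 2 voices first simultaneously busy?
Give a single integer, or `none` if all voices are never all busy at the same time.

Op 1: note_on(71): voice 0 is free -> assigned | voices=[71 -]
Op 2: note_on(62): voice 1 is free -> assigned | voices=[71 62]
Op 3: note_on(83): all voices busy, STEAL voice 0 (pitch 71, oldest) -> assign | voices=[83 62]
Op 4: note_on(72): all voices busy, STEAL voice 1 (pitch 62, oldest) -> assign | voices=[83 72]
Op 5: note_on(67): all voices busy, STEAL voice 0 (pitch 83, oldest) -> assign | voices=[67 72]
Op 6: note_on(60): all voices busy, STEAL voice 1 (pitch 72, oldest) -> assign | voices=[67 60]
Op 7: note_off(60): free voice 1 | voices=[67 -]
Op 8: note_on(82): voice 1 is free -> assigned | voices=[67 82]
Op 9: note_on(89): all voices busy, STEAL voice 0 (pitch 67, oldest) -> assign | voices=[89 82]

Answer: 2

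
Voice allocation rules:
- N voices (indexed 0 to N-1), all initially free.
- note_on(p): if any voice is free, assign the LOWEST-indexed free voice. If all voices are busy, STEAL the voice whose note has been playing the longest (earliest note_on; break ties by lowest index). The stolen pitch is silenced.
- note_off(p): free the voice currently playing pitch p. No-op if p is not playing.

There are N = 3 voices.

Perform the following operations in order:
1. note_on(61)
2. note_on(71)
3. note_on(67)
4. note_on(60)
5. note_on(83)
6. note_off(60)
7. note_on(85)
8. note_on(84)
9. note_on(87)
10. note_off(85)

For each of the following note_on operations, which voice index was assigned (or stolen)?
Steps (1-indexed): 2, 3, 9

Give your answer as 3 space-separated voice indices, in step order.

Op 1: note_on(61): voice 0 is free -> assigned | voices=[61 - -]
Op 2: note_on(71): voice 1 is free -> assigned | voices=[61 71 -]
Op 3: note_on(67): voice 2 is free -> assigned | voices=[61 71 67]
Op 4: note_on(60): all voices busy, STEAL voice 0 (pitch 61, oldest) -> assign | voices=[60 71 67]
Op 5: note_on(83): all voices busy, STEAL voice 1 (pitch 71, oldest) -> assign | voices=[60 83 67]
Op 6: note_off(60): free voice 0 | voices=[- 83 67]
Op 7: note_on(85): voice 0 is free -> assigned | voices=[85 83 67]
Op 8: note_on(84): all voices busy, STEAL voice 2 (pitch 67, oldest) -> assign | voices=[85 83 84]
Op 9: note_on(87): all voices busy, STEAL voice 1 (pitch 83, oldest) -> assign | voices=[85 87 84]
Op 10: note_off(85): free voice 0 | voices=[- 87 84]

Answer: 1 2 1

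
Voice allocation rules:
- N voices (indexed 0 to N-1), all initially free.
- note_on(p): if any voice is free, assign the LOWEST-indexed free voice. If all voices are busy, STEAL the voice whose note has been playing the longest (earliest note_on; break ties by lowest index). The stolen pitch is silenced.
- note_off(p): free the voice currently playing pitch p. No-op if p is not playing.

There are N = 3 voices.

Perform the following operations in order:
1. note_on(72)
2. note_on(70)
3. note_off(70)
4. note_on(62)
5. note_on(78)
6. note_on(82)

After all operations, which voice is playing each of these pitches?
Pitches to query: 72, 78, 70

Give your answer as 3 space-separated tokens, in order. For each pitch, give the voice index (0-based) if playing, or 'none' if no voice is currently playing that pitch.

Answer: none 2 none

Derivation:
Op 1: note_on(72): voice 0 is free -> assigned | voices=[72 - -]
Op 2: note_on(70): voice 1 is free -> assigned | voices=[72 70 -]
Op 3: note_off(70): free voice 1 | voices=[72 - -]
Op 4: note_on(62): voice 1 is free -> assigned | voices=[72 62 -]
Op 5: note_on(78): voice 2 is free -> assigned | voices=[72 62 78]
Op 6: note_on(82): all voices busy, STEAL voice 0 (pitch 72, oldest) -> assign | voices=[82 62 78]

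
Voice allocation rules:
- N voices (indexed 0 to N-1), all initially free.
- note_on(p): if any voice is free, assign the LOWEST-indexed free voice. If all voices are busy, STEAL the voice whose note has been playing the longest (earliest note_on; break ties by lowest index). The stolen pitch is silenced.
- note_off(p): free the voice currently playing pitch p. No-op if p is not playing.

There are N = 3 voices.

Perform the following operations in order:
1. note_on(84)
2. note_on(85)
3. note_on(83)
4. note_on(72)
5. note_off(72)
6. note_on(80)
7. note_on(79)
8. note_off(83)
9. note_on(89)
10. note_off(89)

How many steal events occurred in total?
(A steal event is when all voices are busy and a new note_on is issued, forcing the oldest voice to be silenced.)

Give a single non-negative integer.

Answer: 2

Derivation:
Op 1: note_on(84): voice 0 is free -> assigned | voices=[84 - -]
Op 2: note_on(85): voice 1 is free -> assigned | voices=[84 85 -]
Op 3: note_on(83): voice 2 is free -> assigned | voices=[84 85 83]
Op 4: note_on(72): all voices busy, STEAL voice 0 (pitch 84, oldest) -> assign | voices=[72 85 83]
Op 5: note_off(72): free voice 0 | voices=[- 85 83]
Op 6: note_on(80): voice 0 is free -> assigned | voices=[80 85 83]
Op 7: note_on(79): all voices busy, STEAL voice 1 (pitch 85, oldest) -> assign | voices=[80 79 83]
Op 8: note_off(83): free voice 2 | voices=[80 79 -]
Op 9: note_on(89): voice 2 is free -> assigned | voices=[80 79 89]
Op 10: note_off(89): free voice 2 | voices=[80 79 -]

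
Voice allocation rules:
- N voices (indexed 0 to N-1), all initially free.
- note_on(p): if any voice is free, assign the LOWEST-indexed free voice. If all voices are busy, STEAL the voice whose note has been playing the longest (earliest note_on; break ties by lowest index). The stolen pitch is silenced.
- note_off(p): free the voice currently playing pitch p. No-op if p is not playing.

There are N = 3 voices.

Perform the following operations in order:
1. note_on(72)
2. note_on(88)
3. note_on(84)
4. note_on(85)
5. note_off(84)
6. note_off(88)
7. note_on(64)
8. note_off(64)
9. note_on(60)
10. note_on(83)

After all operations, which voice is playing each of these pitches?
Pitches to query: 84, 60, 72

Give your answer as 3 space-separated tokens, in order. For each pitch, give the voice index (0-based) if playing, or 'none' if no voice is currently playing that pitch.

Answer: none 1 none

Derivation:
Op 1: note_on(72): voice 0 is free -> assigned | voices=[72 - -]
Op 2: note_on(88): voice 1 is free -> assigned | voices=[72 88 -]
Op 3: note_on(84): voice 2 is free -> assigned | voices=[72 88 84]
Op 4: note_on(85): all voices busy, STEAL voice 0 (pitch 72, oldest) -> assign | voices=[85 88 84]
Op 5: note_off(84): free voice 2 | voices=[85 88 -]
Op 6: note_off(88): free voice 1 | voices=[85 - -]
Op 7: note_on(64): voice 1 is free -> assigned | voices=[85 64 -]
Op 8: note_off(64): free voice 1 | voices=[85 - -]
Op 9: note_on(60): voice 1 is free -> assigned | voices=[85 60 -]
Op 10: note_on(83): voice 2 is free -> assigned | voices=[85 60 83]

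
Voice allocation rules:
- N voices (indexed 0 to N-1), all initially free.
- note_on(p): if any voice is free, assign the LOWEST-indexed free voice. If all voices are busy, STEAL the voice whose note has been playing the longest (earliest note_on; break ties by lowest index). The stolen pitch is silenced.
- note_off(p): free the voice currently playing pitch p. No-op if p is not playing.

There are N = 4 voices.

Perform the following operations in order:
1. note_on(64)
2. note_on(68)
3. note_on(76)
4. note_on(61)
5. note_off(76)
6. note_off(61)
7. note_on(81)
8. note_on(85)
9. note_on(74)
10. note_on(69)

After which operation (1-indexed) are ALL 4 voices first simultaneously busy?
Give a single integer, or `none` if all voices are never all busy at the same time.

Answer: 4

Derivation:
Op 1: note_on(64): voice 0 is free -> assigned | voices=[64 - - -]
Op 2: note_on(68): voice 1 is free -> assigned | voices=[64 68 - -]
Op 3: note_on(76): voice 2 is free -> assigned | voices=[64 68 76 -]
Op 4: note_on(61): voice 3 is free -> assigned | voices=[64 68 76 61]
Op 5: note_off(76): free voice 2 | voices=[64 68 - 61]
Op 6: note_off(61): free voice 3 | voices=[64 68 - -]
Op 7: note_on(81): voice 2 is free -> assigned | voices=[64 68 81 -]
Op 8: note_on(85): voice 3 is free -> assigned | voices=[64 68 81 85]
Op 9: note_on(74): all voices busy, STEAL voice 0 (pitch 64, oldest) -> assign | voices=[74 68 81 85]
Op 10: note_on(69): all voices busy, STEAL voice 1 (pitch 68, oldest) -> assign | voices=[74 69 81 85]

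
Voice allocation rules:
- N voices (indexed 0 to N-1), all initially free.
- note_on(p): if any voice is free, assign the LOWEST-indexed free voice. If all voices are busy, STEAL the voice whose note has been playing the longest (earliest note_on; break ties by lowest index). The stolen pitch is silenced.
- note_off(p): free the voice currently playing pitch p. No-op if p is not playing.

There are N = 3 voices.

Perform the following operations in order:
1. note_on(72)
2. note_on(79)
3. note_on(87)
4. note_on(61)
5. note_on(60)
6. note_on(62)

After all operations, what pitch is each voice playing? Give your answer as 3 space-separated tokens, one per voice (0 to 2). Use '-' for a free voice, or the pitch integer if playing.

Answer: 61 60 62

Derivation:
Op 1: note_on(72): voice 0 is free -> assigned | voices=[72 - -]
Op 2: note_on(79): voice 1 is free -> assigned | voices=[72 79 -]
Op 3: note_on(87): voice 2 is free -> assigned | voices=[72 79 87]
Op 4: note_on(61): all voices busy, STEAL voice 0 (pitch 72, oldest) -> assign | voices=[61 79 87]
Op 5: note_on(60): all voices busy, STEAL voice 1 (pitch 79, oldest) -> assign | voices=[61 60 87]
Op 6: note_on(62): all voices busy, STEAL voice 2 (pitch 87, oldest) -> assign | voices=[61 60 62]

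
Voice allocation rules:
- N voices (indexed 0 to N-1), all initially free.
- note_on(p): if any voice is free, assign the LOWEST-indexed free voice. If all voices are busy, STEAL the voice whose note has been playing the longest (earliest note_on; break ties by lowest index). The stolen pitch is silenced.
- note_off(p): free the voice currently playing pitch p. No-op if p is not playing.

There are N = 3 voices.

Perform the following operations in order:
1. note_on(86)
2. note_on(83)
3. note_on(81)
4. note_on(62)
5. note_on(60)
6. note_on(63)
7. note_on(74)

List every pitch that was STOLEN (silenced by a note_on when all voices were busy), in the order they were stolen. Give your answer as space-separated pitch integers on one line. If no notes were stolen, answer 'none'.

Op 1: note_on(86): voice 0 is free -> assigned | voices=[86 - -]
Op 2: note_on(83): voice 1 is free -> assigned | voices=[86 83 -]
Op 3: note_on(81): voice 2 is free -> assigned | voices=[86 83 81]
Op 4: note_on(62): all voices busy, STEAL voice 0 (pitch 86, oldest) -> assign | voices=[62 83 81]
Op 5: note_on(60): all voices busy, STEAL voice 1 (pitch 83, oldest) -> assign | voices=[62 60 81]
Op 6: note_on(63): all voices busy, STEAL voice 2 (pitch 81, oldest) -> assign | voices=[62 60 63]
Op 7: note_on(74): all voices busy, STEAL voice 0 (pitch 62, oldest) -> assign | voices=[74 60 63]

Answer: 86 83 81 62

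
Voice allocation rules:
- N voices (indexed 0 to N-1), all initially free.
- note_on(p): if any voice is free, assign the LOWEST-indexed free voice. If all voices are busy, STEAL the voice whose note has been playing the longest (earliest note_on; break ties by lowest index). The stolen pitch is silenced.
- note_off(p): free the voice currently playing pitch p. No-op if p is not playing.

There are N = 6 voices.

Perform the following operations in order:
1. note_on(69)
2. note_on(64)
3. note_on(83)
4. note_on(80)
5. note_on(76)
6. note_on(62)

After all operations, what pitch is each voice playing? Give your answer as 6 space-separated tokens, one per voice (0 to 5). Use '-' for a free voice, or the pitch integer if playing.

Answer: 69 64 83 80 76 62

Derivation:
Op 1: note_on(69): voice 0 is free -> assigned | voices=[69 - - - - -]
Op 2: note_on(64): voice 1 is free -> assigned | voices=[69 64 - - - -]
Op 3: note_on(83): voice 2 is free -> assigned | voices=[69 64 83 - - -]
Op 4: note_on(80): voice 3 is free -> assigned | voices=[69 64 83 80 - -]
Op 5: note_on(76): voice 4 is free -> assigned | voices=[69 64 83 80 76 -]
Op 6: note_on(62): voice 5 is free -> assigned | voices=[69 64 83 80 76 62]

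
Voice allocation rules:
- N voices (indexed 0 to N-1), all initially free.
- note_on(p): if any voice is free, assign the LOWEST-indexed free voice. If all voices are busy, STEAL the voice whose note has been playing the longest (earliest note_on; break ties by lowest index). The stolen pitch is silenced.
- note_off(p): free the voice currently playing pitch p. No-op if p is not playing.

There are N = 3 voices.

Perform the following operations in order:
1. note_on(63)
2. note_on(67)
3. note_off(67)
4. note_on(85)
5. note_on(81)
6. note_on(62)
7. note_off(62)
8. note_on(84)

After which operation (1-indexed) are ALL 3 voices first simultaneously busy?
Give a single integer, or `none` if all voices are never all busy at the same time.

Op 1: note_on(63): voice 0 is free -> assigned | voices=[63 - -]
Op 2: note_on(67): voice 1 is free -> assigned | voices=[63 67 -]
Op 3: note_off(67): free voice 1 | voices=[63 - -]
Op 4: note_on(85): voice 1 is free -> assigned | voices=[63 85 -]
Op 5: note_on(81): voice 2 is free -> assigned | voices=[63 85 81]
Op 6: note_on(62): all voices busy, STEAL voice 0 (pitch 63, oldest) -> assign | voices=[62 85 81]
Op 7: note_off(62): free voice 0 | voices=[- 85 81]
Op 8: note_on(84): voice 0 is free -> assigned | voices=[84 85 81]

Answer: 5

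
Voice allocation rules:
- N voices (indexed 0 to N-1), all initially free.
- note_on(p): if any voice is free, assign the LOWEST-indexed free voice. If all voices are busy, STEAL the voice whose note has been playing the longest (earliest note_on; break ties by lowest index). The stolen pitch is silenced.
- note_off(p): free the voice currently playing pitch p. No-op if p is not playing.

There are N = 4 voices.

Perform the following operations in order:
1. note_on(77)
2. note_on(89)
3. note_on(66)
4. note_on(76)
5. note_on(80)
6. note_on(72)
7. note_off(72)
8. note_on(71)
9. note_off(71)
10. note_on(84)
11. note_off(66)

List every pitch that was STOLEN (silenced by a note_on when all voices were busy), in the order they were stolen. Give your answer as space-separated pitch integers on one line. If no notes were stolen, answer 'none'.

Answer: 77 89

Derivation:
Op 1: note_on(77): voice 0 is free -> assigned | voices=[77 - - -]
Op 2: note_on(89): voice 1 is free -> assigned | voices=[77 89 - -]
Op 3: note_on(66): voice 2 is free -> assigned | voices=[77 89 66 -]
Op 4: note_on(76): voice 3 is free -> assigned | voices=[77 89 66 76]
Op 5: note_on(80): all voices busy, STEAL voice 0 (pitch 77, oldest) -> assign | voices=[80 89 66 76]
Op 6: note_on(72): all voices busy, STEAL voice 1 (pitch 89, oldest) -> assign | voices=[80 72 66 76]
Op 7: note_off(72): free voice 1 | voices=[80 - 66 76]
Op 8: note_on(71): voice 1 is free -> assigned | voices=[80 71 66 76]
Op 9: note_off(71): free voice 1 | voices=[80 - 66 76]
Op 10: note_on(84): voice 1 is free -> assigned | voices=[80 84 66 76]
Op 11: note_off(66): free voice 2 | voices=[80 84 - 76]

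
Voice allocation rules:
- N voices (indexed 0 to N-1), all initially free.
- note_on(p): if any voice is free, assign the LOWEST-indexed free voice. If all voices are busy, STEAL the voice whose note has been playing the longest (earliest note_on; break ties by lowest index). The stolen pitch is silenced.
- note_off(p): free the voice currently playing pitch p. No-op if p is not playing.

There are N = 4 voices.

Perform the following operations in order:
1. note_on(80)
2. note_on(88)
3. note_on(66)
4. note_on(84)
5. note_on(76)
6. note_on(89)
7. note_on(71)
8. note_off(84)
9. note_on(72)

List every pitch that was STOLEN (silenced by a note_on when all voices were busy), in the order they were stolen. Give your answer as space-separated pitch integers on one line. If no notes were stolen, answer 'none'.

Op 1: note_on(80): voice 0 is free -> assigned | voices=[80 - - -]
Op 2: note_on(88): voice 1 is free -> assigned | voices=[80 88 - -]
Op 3: note_on(66): voice 2 is free -> assigned | voices=[80 88 66 -]
Op 4: note_on(84): voice 3 is free -> assigned | voices=[80 88 66 84]
Op 5: note_on(76): all voices busy, STEAL voice 0 (pitch 80, oldest) -> assign | voices=[76 88 66 84]
Op 6: note_on(89): all voices busy, STEAL voice 1 (pitch 88, oldest) -> assign | voices=[76 89 66 84]
Op 7: note_on(71): all voices busy, STEAL voice 2 (pitch 66, oldest) -> assign | voices=[76 89 71 84]
Op 8: note_off(84): free voice 3 | voices=[76 89 71 -]
Op 9: note_on(72): voice 3 is free -> assigned | voices=[76 89 71 72]

Answer: 80 88 66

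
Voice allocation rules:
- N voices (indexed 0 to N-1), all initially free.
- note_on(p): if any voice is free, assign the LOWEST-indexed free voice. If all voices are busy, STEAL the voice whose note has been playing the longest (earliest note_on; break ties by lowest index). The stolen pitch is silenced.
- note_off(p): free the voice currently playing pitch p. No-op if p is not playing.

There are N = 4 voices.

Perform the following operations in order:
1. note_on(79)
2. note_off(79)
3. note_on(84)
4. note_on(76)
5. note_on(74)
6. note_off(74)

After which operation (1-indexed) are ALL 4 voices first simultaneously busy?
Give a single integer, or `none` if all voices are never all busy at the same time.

Op 1: note_on(79): voice 0 is free -> assigned | voices=[79 - - -]
Op 2: note_off(79): free voice 0 | voices=[- - - -]
Op 3: note_on(84): voice 0 is free -> assigned | voices=[84 - - -]
Op 4: note_on(76): voice 1 is free -> assigned | voices=[84 76 - -]
Op 5: note_on(74): voice 2 is free -> assigned | voices=[84 76 74 -]
Op 6: note_off(74): free voice 2 | voices=[84 76 - -]

Answer: none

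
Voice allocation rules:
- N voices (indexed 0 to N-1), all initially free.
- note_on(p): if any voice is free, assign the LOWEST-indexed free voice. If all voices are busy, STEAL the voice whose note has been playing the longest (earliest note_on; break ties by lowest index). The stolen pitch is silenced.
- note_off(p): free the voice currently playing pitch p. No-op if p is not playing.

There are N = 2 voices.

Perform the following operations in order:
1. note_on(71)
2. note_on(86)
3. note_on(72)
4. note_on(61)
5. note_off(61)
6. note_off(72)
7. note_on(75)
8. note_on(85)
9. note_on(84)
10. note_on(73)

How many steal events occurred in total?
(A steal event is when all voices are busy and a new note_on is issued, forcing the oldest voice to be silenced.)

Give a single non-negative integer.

Answer: 4

Derivation:
Op 1: note_on(71): voice 0 is free -> assigned | voices=[71 -]
Op 2: note_on(86): voice 1 is free -> assigned | voices=[71 86]
Op 3: note_on(72): all voices busy, STEAL voice 0 (pitch 71, oldest) -> assign | voices=[72 86]
Op 4: note_on(61): all voices busy, STEAL voice 1 (pitch 86, oldest) -> assign | voices=[72 61]
Op 5: note_off(61): free voice 1 | voices=[72 -]
Op 6: note_off(72): free voice 0 | voices=[- -]
Op 7: note_on(75): voice 0 is free -> assigned | voices=[75 -]
Op 8: note_on(85): voice 1 is free -> assigned | voices=[75 85]
Op 9: note_on(84): all voices busy, STEAL voice 0 (pitch 75, oldest) -> assign | voices=[84 85]
Op 10: note_on(73): all voices busy, STEAL voice 1 (pitch 85, oldest) -> assign | voices=[84 73]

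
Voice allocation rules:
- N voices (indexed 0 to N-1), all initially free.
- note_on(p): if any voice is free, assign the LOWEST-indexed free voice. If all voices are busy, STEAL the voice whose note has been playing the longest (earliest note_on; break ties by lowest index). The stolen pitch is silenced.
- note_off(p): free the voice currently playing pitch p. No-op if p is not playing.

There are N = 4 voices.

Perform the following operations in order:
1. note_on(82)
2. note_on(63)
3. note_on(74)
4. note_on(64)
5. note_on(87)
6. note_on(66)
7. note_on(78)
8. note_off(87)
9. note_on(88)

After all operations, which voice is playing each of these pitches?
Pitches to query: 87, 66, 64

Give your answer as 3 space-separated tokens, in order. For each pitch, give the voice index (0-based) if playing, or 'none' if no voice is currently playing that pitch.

Op 1: note_on(82): voice 0 is free -> assigned | voices=[82 - - -]
Op 2: note_on(63): voice 1 is free -> assigned | voices=[82 63 - -]
Op 3: note_on(74): voice 2 is free -> assigned | voices=[82 63 74 -]
Op 4: note_on(64): voice 3 is free -> assigned | voices=[82 63 74 64]
Op 5: note_on(87): all voices busy, STEAL voice 0 (pitch 82, oldest) -> assign | voices=[87 63 74 64]
Op 6: note_on(66): all voices busy, STEAL voice 1 (pitch 63, oldest) -> assign | voices=[87 66 74 64]
Op 7: note_on(78): all voices busy, STEAL voice 2 (pitch 74, oldest) -> assign | voices=[87 66 78 64]
Op 8: note_off(87): free voice 0 | voices=[- 66 78 64]
Op 9: note_on(88): voice 0 is free -> assigned | voices=[88 66 78 64]

Answer: none 1 3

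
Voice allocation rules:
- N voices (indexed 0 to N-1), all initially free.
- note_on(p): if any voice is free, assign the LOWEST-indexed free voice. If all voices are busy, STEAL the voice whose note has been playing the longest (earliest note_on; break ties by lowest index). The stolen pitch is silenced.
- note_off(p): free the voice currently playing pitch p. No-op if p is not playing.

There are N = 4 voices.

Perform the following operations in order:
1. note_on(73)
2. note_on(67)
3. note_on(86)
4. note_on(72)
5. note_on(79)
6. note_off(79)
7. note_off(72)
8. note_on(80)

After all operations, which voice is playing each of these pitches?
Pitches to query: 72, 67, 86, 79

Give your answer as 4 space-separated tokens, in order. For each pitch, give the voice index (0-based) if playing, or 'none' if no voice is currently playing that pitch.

Answer: none 1 2 none

Derivation:
Op 1: note_on(73): voice 0 is free -> assigned | voices=[73 - - -]
Op 2: note_on(67): voice 1 is free -> assigned | voices=[73 67 - -]
Op 3: note_on(86): voice 2 is free -> assigned | voices=[73 67 86 -]
Op 4: note_on(72): voice 3 is free -> assigned | voices=[73 67 86 72]
Op 5: note_on(79): all voices busy, STEAL voice 0 (pitch 73, oldest) -> assign | voices=[79 67 86 72]
Op 6: note_off(79): free voice 0 | voices=[- 67 86 72]
Op 7: note_off(72): free voice 3 | voices=[- 67 86 -]
Op 8: note_on(80): voice 0 is free -> assigned | voices=[80 67 86 -]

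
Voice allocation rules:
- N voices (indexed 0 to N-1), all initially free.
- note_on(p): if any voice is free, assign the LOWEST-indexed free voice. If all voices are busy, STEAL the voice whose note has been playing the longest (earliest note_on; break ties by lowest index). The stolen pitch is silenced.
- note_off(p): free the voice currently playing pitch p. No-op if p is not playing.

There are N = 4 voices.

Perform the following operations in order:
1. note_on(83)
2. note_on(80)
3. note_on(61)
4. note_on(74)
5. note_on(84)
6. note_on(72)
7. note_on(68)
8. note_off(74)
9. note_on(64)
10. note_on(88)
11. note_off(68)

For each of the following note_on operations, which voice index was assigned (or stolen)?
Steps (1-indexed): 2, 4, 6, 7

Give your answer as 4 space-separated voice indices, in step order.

Op 1: note_on(83): voice 0 is free -> assigned | voices=[83 - - -]
Op 2: note_on(80): voice 1 is free -> assigned | voices=[83 80 - -]
Op 3: note_on(61): voice 2 is free -> assigned | voices=[83 80 61 -]
Op 4: note_on(74): voice 3 is free -> assigned | voices=[83 80 61 74]
Op 5: note_on(84): all voices busy, STEAL voice 0 (pitch 83, oldest) -> assign | voices=[84 80 61 74]
Op 6: note_on(72): all voices busy, STEAL voice 1 (pitch 80, oldest) -> assign | voices=[84 72 61 74]
Op 7: note_on(68): all voices busy, STEAL voice 2 (pitch 61, oldest) -> assign | voices=[84 72 68 74]
Op 8: note_off(74): free voice 3 | voices=[84 72 68 -]
Op 9: note_on(64): voice 3 is free -> assigned | voices=[84 72 68 64]
Op 10: note_on(88): all voices busy, STEAL voice 0 (pitch 84, oldest) -> assign | voices=[88 72 68 64]
Op 11: note_off(68): free voice 2 | voices=[88 72 - 64]

Answer: 1 3 1 2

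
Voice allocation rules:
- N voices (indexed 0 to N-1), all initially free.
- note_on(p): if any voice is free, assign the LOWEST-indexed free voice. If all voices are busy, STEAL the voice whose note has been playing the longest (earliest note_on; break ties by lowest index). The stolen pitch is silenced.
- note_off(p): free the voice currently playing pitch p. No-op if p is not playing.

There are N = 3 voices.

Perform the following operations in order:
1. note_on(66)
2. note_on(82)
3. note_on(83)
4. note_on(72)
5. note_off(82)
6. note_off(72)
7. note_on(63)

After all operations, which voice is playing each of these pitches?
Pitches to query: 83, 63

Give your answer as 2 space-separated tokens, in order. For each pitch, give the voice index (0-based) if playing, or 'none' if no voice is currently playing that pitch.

Answer: 2 0

Derivation:
Op 1: note_on(66): voice 0 is free -> assigned | voices=[66 - -]
Op 2: note_on(82): voice 1 is free -> assigned | voices=[66 82 -]
Op 3: note_on(83): voice 2 is free -> assigned | voices=[66 82 83]
Op 4: note_on(72): all voices busy, STEAL voice 0 (pitch 66, oldest) -> assign | voices=[72 82 83]
Op 5: note_off(82): free voice 1 | voices=[72 - 83]
Op 6: note_off(72): free voice 0 | voices=[- - 83]
Op 7: note_on(63): voice 0 is free -> assigned | voices=[63 - 83]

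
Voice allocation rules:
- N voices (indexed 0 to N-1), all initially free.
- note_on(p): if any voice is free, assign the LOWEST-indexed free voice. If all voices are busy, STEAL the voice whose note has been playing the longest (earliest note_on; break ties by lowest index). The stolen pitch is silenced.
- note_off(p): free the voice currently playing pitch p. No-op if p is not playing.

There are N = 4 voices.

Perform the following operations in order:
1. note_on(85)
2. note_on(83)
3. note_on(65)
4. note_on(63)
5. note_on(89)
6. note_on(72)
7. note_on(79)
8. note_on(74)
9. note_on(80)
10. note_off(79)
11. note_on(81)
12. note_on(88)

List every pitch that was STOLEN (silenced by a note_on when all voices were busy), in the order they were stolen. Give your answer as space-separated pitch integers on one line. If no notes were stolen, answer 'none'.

Answer: 85 83 65 63 89 72

Derivation:
Op 1: note_on(85): voice 0 is free -> assigned | voices=[85 - - -]
Op 2: note_on(83): voice 1 is free -> assigned | voices=[85 83 - -]
Op 3: note_on(65): voice 2 is free -> assigned | voices=[85 83 65 -]
Op 4: note_on(63): voice 3 is free -> assigned | voices=[85 83 65 63]
Op 5: note_on(89): all voices busy, STEAL voice 0 (pitch 85, oldest) -> assign | voices=[89 83 65 63]
Op 6: note_on(72): all voices busy, STEAL voice 1 (pitch 83, oldest) -> assign | voices=[89 72 65 63]
Op 7: note_on(79): all voices busy, STEAL voice 2 (pitch 65, oldest) -> assign | voices=[89 72 79 63]
Op 8: note_on(74): all voices busy, STEAL voice 3 (pitch 63, oldest) -> assign | voices=[89 72 79 74]
Op 9: note_on(80): all voices busy, STEAL voice 0 (pitch 89, oldest) -> assign | voices=[80 72 79 74]
Op 10: note_off(79): free voice 2 | voices=[80 72 - 74]
Op 11: note_on(81): voice 2 is free -> assigned | voices=[80 72 81 74]
Op 12: note_on(88): all voices busy, STEAL voice 1 (pitch 72, oldest) -> assign | voices=[80 88 81 74]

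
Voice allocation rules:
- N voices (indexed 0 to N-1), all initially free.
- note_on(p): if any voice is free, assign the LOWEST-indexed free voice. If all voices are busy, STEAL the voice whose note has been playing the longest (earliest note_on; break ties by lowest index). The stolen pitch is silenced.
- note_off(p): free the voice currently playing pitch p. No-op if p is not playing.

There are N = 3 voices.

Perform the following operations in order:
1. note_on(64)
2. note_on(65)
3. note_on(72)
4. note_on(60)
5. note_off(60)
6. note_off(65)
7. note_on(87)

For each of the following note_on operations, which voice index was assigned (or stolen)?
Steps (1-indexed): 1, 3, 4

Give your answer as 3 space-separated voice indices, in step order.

Op 1: note_on(64): voice 0 is free -> assigned | voices=[64 - -]
Op 2: note_on(65): voice 1 is free -> assigned | voices=[64 65 -]
Op 3: note_on(72): voice 2 is free -> assigned | voices=[64 65 72]
Op 4: note_on(60): all voices busy, STEAL voice 0 (pitch 64, oldest) -> assign | voices=[60 65 72]
Op 5: note_off(60): free voice 0 | voices=[- 65 72]
Op 6: note_off(65): free voice 1 | voices=[- - 72]
Op 7: note_on(87): voice 0 is free -> assigned | voices=[87 - 72]

Answer: 0 2 0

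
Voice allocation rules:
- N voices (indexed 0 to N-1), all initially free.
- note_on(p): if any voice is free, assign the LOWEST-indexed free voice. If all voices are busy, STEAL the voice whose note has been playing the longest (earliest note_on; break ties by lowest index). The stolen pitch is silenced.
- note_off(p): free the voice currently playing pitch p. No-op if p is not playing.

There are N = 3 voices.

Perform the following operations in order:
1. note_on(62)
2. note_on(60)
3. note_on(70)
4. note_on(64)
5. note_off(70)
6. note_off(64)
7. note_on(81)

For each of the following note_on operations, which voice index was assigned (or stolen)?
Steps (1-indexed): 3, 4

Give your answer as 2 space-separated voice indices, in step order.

Answer: 2 0

Derivation:
Op 1: note_on(62): voice 0 is free -> assigned | voices=[62 - -]
Op 2: note_on(60): voice 1 is free -> assigned | voices=[62 60 -]
Op 3: note_on(70): voice 2 is free -> assigned | voices=[62 60 70]
Op 4: note_on(64): all voices busy, STEAL voice 0 (pitch 62, oldest) -> assign | voices=[64 60 70]
Op 5: note_off(70): free voice 2 | voices=[64 60 -]
Op 6: note_off(64): free voice 0 | voices=[- 60 -]
Op 7: note_on(81): voice 0 is free -> assigned | voices=[81 60 -]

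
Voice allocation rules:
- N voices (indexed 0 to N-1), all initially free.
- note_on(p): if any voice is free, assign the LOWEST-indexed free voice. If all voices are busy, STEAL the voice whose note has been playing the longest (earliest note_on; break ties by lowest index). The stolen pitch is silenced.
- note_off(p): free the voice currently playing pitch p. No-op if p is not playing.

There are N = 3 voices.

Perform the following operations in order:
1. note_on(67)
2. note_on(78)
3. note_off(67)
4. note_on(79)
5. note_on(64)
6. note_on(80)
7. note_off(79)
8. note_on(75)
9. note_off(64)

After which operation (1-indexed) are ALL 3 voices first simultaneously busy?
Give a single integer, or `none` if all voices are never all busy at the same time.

Answer: 5

Derivation:
Op 1: note_on(67): voice 0 is free -> assigned | voices=[67 - -]
Op 2: note_on(78): voice 1 is free -> assigned | voices=[67 78 -]
Op 3: note_off(67): free voice 0 | voices=[- 78 -]
Op 4: note_on(79): voice 0 is free -> assigned | voices=[79 78 -]
Op 5: note_on(64): voice 2 is free -> assigned | voices=[79 78 64]
Op 6: note_on(80): all voices busy, STEAL voice 1 (pitch 78, oldest) -> assign | voices=[79 80 64]
Op 7: note_off(79): free voice 0 | voices=[- 80 64]
Op 8: note_on(75): voice 0 is free -> assigned | voices=[75 80 64]
Op 9: note_off(64): free voice 2 | voices=[75 80 -]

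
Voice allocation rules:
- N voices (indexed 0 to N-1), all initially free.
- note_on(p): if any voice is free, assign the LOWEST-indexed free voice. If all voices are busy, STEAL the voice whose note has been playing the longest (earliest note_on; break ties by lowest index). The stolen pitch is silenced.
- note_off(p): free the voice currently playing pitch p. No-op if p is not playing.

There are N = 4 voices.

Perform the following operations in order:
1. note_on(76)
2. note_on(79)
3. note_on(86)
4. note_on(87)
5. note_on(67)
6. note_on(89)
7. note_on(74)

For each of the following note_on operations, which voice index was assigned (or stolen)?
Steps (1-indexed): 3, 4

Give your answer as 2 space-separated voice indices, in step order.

Op 1: note_on(76): voice 0 is free -> assigned | voices=[76 - - -]
Op 2: note_on(79): voice 1 is free -> assigned | voices=[76 79 - -]
Op 3: note_on(86): voice 2 is free -> assigned | voices=[76 79 86 -]
Op 4: note_on(87): voice 3 is free -> assigned | voices=[76 79 86 87]
Op 5: note_on(67): all voices busy, STEAL voice 0 (pitch 76, oldest) -> assign | voices=[67 79 86 87]
Op 6: note_on(89): all voices busy, STEAL voice 1 (pitch 79, oldest) -> assign | voices=[67 89 86 87]
Op 7: note_on(74): all voices busy, STEAL voice 2 (pitch 86, oldest) -> assign | voices=[67 89 74 87]

Answer: 2 3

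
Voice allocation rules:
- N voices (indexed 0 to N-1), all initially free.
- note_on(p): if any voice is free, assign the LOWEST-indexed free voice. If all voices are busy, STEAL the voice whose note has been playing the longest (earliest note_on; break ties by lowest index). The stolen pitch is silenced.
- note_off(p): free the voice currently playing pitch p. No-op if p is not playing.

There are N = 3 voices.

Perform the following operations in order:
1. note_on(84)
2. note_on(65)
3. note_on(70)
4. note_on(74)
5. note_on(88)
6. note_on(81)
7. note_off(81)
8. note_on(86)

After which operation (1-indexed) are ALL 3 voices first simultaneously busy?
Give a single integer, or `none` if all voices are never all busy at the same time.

Answer: 3

Derivation:
Op 1: note_on(84): voice 0 is free -> assigned | voices=[84 - -]
Op 2: note_on(65): voice 1 is free -> assigned | voices=[84 65 -]
Op 3: note_on(70): voice 2 is free -> assigned | voices=[84 65 70]
Op 4: note_on(74): all voices busy, STEAL voice 0 (pitch 84, oldest) -> assign | voices=[74 65 70]
Op 5: note_on(88): all voices busy, STEAL voice 1 (pitch 65, oldest) -> assign | voices=[74 88 70]
Op 6: note_on(81): all voices busy, STEAL voice 2 (pitch 70, oldest) -> assign | voices=[74 88 81]
Op 7: note_off(81): free voice 2 | voices=[74 88 -]
Op 8: note_on(86): voice 2 is free -> assigned | voices=[74 88 86]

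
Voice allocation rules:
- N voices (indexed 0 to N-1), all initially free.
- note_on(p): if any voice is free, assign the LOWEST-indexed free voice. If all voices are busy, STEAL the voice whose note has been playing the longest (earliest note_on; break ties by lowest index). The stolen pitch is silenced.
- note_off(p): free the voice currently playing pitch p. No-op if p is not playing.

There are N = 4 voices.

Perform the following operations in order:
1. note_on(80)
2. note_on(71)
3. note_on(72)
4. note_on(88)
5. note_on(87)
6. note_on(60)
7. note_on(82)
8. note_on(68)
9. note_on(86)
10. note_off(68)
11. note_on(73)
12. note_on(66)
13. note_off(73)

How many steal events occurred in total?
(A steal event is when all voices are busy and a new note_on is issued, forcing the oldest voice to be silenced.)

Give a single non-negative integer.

Op 1: note_on(80): voice 0 is free -> assigned | voices=[80 - - -]
Op 2: note_on(71): voice 1 is free -> assigned | voices=[80 71 - -]
Op 3: note_on(72): voice 2 is free -> assigned | voices=[80 71 72 -]
Op 4: note_on(88): voice 3 is free -> assigned | voices=[80 71 72 88]
Op 5: note_on(87): all voices busy, STEAL voice 0 (pitch 80, oldest) -> assign | voices=[87 71 72 88]
Op 6: note_on(60): all voices busy, STEAL voice 1 (pitch 71, oldest) -> assign | voices=[87 60 72 88]
Op 7: note_on(82): all voices busy, STEAL voice 2 (pitch 72, oldest) -> assign | voices=[87 60 82 88]
Op 8: note_on(68): all voices busy, STEAL voice 3 (pitch 88, oldest) -> assign | voices=[87 60 82 68]
Op 9: note_on(86): all voices busy, STEAL voice 0 (pitch 87, oldest) -> assign | voices=[86 60 82 68]
Op 10: note_off(68): free voice 3 | voices=[86 60 82 -]
Op 11: note_on(73): voice 3 is free -> assigned | voices=[86 60 82 73]
Op 12: note_on(66): all voices busy, STEAL voice 1 (pitch 60, oldest) -> assign | voices=[86 66 82 73]
Op 13: note_off(73): free voice 3 | voices=[86 66 82 -]

Answer: 6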